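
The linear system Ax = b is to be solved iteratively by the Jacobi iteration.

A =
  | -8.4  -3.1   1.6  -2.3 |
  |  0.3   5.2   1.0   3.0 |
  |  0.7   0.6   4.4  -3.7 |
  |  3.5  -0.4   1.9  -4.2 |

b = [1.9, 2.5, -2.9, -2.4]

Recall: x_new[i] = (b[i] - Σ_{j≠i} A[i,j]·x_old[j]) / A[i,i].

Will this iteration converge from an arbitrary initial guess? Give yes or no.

yes

A = D + L + U where D = diag(-8.4, 5.2, 4.4, -4.2).
Jacobi T = -D⁻¹(L+U): T[3,1] = -(-0.4)/(-4.2) = -0.0952; T[3,3] = 0.
  T[0,:] = [+0.0000  -0.3690  +0.1905  -0.2738]
  T[1,:] = [-0.0577  +0.0000  -0.1923  -0.5769]
  T[2,:] = [-0.1591  -0.1364  +0.0000  +0.8409]
  T[3,:] = [+0.8333  -0.0952  +0.4524  +0.0000]
|eigenvalues of T|: 0.8512, 0.6339, 0.6339, 0.1379.
spectral radius ρ = 0.8512; 0.8512 < 1 ⇒ converges.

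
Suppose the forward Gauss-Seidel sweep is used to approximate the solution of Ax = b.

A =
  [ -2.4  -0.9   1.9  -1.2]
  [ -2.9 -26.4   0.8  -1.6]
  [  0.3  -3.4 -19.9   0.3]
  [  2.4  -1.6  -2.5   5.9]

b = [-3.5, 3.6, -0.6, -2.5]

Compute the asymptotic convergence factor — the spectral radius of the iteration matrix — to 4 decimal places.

0.1744

Split A = D + L + U, D = diag(-2.4, -26.4, -19.9, 5.9).
GS T = -(D+L)⁻¹U: row 0 first, T[0,2] = -(1.9)/(-2.4) = +0.7917; later rows by forward substitution.
  T[0,:] = [+0.0000, -0.3750, +0.7917, -0.5000]
  T[1,:] = [+0.0000, +0.0412, -0.0567, -0.0057]
  T[2,:] = [+0.0000, -0.0127, +0.0216, +0.0085]
  T[3,:] = [+0.0000, +0.1583, -0.3282, +0.2055]
eigenvalue magnitudes: 0.1744, 0.0894, 0.0045, 0.0000.
spectral radius ρ = 0.1744; 0.1744 < 1: convergent.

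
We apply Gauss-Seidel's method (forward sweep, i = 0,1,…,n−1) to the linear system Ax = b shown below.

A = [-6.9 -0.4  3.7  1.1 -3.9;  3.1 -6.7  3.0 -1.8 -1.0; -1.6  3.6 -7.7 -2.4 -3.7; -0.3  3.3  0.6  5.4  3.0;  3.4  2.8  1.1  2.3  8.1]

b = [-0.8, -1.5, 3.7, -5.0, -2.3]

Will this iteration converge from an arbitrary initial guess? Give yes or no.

yes

Diagonal D = diag(-6.9, -6.7, -7.7, 5.4, 8.1); L, U strict lower/upper.
Gauss-Seidel: T = -(D+L)⁻¹U, row 0 first, T[0,4] = -(-3.9)/(-6.9) = -0.5652; later rows by forward substitution.
  T[0,:] = [+0.0000 -0.0580 +0.5362 +0.1594 -0.5652]
  T[1,:] = [+0.0000 -0.0268 +0.6959 -0.1949 -0.4108]
  T[2,:] = [+0.0000 -0.0005 +0.2139 -0.4359 -0.5551]
  T[3,:] = [+0.0000 +0.0132 -0.4192 +0.1764 -0.2742]
  T[4,:] = [+0.0000 +0.0299 -0.3756 +0.0096 +0.5325]
|eigenvalues of T|: 0.8611, 0.4393, 0.4164, 0.0120, 0.0000.
spectral radius ρ = 0.8611; 0.8611 < 1: convergent.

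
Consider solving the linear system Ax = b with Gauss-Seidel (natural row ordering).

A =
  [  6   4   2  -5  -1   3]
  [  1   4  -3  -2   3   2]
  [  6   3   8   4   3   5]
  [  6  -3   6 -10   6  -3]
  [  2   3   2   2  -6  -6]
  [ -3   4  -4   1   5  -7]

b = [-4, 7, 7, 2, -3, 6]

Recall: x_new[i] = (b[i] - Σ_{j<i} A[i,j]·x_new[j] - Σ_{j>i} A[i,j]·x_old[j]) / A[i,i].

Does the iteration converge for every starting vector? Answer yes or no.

A = D + L + U where D = diag(6, 4, 8, -10, -6, -7).
GS T = -(D+L)⁻¹U: row 0 first, T[0,5] = -(3)/(6) = -0.5000; later rows by forward substitution.
  T[0,:] = [+0.0000  -0.6667  -0.3333  +0.8333  +0.1667  -0.5000]
  T[1,:] = [+0.0000  +0.1667  +0.8333  +0.2917  -0.7917  -0.3750]
  T[2,:] = [+0.0000  +0.4375  -0.0625  -1.2344  -0.2031  -0.1094]
  T[3,:] = [+0.0000  -0.1875  -0.4875  -0.3281  +0.8156  -0.5531]
  T[4,:] = [+0.0000  -0.0556  +0.1222  -0.0972  -0.1361  -1.5750]
  T[5,:] = [+0.0000  +0.0645  +0.6724  +0.3986  -0.3884  -1.1415]
|roots of det(T-λI)|: 1.6663, 1.0887, 0.6841, 0.6841, 0.0757, 0.0000.
ρ(T) = max|λ| = 1.6663; 1.6663 > 1 ⇒ diverges.

no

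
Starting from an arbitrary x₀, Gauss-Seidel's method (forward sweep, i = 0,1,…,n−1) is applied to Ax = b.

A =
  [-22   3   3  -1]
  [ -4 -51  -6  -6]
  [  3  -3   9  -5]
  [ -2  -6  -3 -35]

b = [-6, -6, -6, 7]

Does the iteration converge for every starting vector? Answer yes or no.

Let D = diag(-22, -51, 9, -35); L, U the strict triangles.
GS T = -(D+L)⁻¹U: row 0 first, T[0,3] = -(-1)/(-22) = -0.0455; later rows by forward substitution.
  T[0,:] = [+0.0000 +0.1364 +0.1364 -0.0455]
  T[1,:] = [+0.0000 -0.0107 -0.1283 -0.1141]
  T[2,:] = [+0.0000 -0.0490 -0.0882 +0.5327]
  T[3,:] = [+0.0000 -0.0018 +0.0218 -0.0235]
|roots of det(T-λI)|: 0.1871, 0.0937, 0.0290, 0.0000.
spectral radius ρ = 0.1871; 0.1871 < 1: convergent.

yes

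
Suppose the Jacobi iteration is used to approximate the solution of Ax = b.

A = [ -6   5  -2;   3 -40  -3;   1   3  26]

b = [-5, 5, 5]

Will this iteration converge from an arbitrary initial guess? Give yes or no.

Let D = diag(-6, -40, 26); L, U the strict triangles.
Jacobi T = -D⁻¹(L+U): T[1,0] = -(3)/(-40) = +0.0750; T[1,1] = 0.
  T[0,:] = [+0.0000, +0.8333, -0.3333]
  T[1,:] = [+0.0750, +0.0000, -0.0750]
  T[2,:] = [-0.0385, -0.1154, +0.0000]
|roots of det(T-λI)|: 0.3172, 0.2508, 0.0665.
ρ(T) = max|λ| = 0.3172; 0.3172 < 1: convergent.

yes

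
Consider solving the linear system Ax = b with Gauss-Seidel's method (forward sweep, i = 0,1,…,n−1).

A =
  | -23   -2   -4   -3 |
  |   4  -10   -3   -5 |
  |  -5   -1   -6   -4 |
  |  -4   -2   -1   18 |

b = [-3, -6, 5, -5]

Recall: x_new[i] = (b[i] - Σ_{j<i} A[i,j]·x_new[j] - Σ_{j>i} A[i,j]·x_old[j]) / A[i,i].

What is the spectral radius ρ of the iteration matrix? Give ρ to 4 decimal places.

A = D + L + U where D = diag(-23, -10, -6, 18).
GS T = -(D+L)⁻¹U: row 0 first, T[0,2] = -(-4)/(-23) = -0.1739; later rows by forward substitution.
  T[0,:] = [+0.0000 -0.0870 -0.1739 -0.1304]
  T[1,:] = [+0.0000 -0.0348 -0.3696 -0.5522]
  T[2,:] = [+0.0000 +0.0783 +0.2065 -0.4659]
  T[3,:] = [+0.0000 -0.0188 -0.0682 -0.1162]
|eigenvalues of T|: 0.2154, 0.1557, 0.1152, 0.0000.
ρ(T) = max|λ| = 0.2154; 0.2154 < 1 ⇒ converges.

0.2154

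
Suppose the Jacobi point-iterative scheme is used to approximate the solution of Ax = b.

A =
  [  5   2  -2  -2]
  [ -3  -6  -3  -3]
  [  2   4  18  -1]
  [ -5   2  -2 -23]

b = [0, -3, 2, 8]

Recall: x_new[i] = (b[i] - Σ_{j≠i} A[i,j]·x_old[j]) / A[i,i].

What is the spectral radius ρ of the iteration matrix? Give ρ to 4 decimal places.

Let D = diag(5, -6, 18, -23); L, U the strict triangles.
T_J = -D⁻¹(L+U): T[1,0] = -(-3)/(-6) = -0.5000; T[1,1] = 0.
  T[0,:] = [+0.0000, -0.4000, +0.4000, +0.4000]
  T[1,:] = [-0.5000, +0.0000, -0.5000, -0.5000]
  T[2,:] = [-0.1111, -0.2222, +0.0000, +0.0556]
  T[3,:] = [-0.2174, +0.0870, -0.0870, +0.0000]
eigenvalue magnitudes: 0.4707, 0.3592, 0.3592, 0.0716.
ρ = 0.4707; 0.4707 < 1, so it converges for any x₀.

0.4707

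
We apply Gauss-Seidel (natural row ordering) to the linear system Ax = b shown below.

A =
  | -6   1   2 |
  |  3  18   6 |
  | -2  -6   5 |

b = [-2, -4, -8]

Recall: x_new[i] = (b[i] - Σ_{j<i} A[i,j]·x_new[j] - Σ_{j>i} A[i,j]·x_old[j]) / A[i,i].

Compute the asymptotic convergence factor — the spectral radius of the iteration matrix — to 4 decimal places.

Let D = diag(-6, 18, 5); L, U the strict triangles.
Gauss-Seidel: T = -(D+L)⁻¹U, row 0 first, T[0,1] = -(1)/(-6) = +0.1667; later rows by forward substitution.
  T[0,:] = [+0.0000  +0.1667  +0.3333]
  T[1,:] = [+0.0000  -0.0278  -0.3889]
  T[2,:] = [+0.0000  +0.0333  -0.3333]
|λ(T)| sorted: 0.2824, 0.0787, 0.0000.
ρ = 0.2824; 0.2824 < 1 ⇒ converges.

0.2824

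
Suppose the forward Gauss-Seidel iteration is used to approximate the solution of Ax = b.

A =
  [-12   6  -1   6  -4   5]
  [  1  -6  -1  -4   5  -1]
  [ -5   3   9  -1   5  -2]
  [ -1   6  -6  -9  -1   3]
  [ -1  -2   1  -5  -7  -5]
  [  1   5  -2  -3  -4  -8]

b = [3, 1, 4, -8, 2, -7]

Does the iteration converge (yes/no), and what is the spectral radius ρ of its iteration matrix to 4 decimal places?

Split A = D + L + U, D = diag(-12, -6, 9, -9, -7, -8).
Gauss-Seidel: T = -(D+L)⁻¹U, row 0 first, T[0,5] = -(5)/(-12) = +0.4167; later rows by forward substitution.
  T[0,:] = [+0.0000  +0.5000  -0.0833  +0.5000  -0.3333  +0.4167]
  T[1,:] = [+0.0000  +0.0833  -0.1806  -0.5833  +0.7778  -0.0972]
  T[2,:] = [+0.0000  +0.2500  +0.0139  +0.5833  -1.0000  +0.4861]
  T[3,:] = [+0.0000  -0.1667  -0.1204  -0.8333  +1.1111  -0.1019]
  T[4,:] = [+0.0000  +0.0595  +0.1515  +0.7738  -1.1111  -0.6038]
  T[5,:] = [+0.0000  +0.0848  -0.1573  -0.5223  +0.8333  +0.2099]
|eigenvalues of T|: 1.6310, 0.3739, 0.3739, 0.0369, 0.0109, 0.0000.
ρ = 1.6310; 1.6310 > 1: divergent.

no, ρ = 1.6310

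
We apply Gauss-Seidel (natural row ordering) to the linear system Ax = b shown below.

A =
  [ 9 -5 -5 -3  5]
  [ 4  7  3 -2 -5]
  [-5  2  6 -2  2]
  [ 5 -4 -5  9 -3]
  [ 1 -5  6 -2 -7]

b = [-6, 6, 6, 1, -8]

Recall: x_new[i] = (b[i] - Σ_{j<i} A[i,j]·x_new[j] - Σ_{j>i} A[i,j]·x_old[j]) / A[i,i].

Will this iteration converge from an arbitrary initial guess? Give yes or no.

Write A = D+L+U with D = diag(9, 7, 6, 9, -7).
T_GS = -(D+L)⁻¹U: row 0 first, T[0,4] = -(5)/(9) = -0.5556; later rows by forward substitution.
  T[0,:] = [+0.0000, +0.5556, +0.5556, +0.3333, -0.5556]
  T[1,:] = [+0.0000, -0.3175, -0.7460, +0.0952, +1.0317]
  T[2,:] = [+0.0000, +0.5688, +0.7116, +0.5794, -1.1402]
  T[3,:] = [+0.0000, -0.1337, -0.2449, +0.1790, +0.4671]
  T[4,:] = [+0.0000, +0.8319, +1.2922, +0.4250, -1.9271]
|roots of det(T-λI)|: 1.4881, 0.3144, 0.2173, 0.0372, 0.0000.
ρ(T) = max|λ| = 1.4881; 1.4881 > 1, so it fails to converge.

no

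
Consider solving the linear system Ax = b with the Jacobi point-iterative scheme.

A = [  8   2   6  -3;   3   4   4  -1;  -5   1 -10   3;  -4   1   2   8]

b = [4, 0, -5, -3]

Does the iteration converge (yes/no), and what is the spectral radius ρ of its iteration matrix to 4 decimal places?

yes, ρ = 0.8374

Split A = D + L + U, D = diag(8, 4, -10, 8).
Jacobi T = -D⁻¹(L+U): T[0,3] = -(-3)/(8) = +0.3750; T[0,0] = 0.
  T[0,:] = [+0.0000 -0.2500 -0.7500 +0.3750]
  T[1,:] = [-0.7500 +0.0000 -1.0000 +0.2500]
  T[2,:] = [-0.5000 +0.1000 +0.0000 +0.3000]
  T[3,:] = [+0.5000 -0.1250 -0.2500 +0.0000]
|roots of det(T-λI)|: 0.8374, 0.6759, 0.2198, 0.2198.
spectral radius ρ = 0.8374; 0.8374 < 1, so it converges for any x₀.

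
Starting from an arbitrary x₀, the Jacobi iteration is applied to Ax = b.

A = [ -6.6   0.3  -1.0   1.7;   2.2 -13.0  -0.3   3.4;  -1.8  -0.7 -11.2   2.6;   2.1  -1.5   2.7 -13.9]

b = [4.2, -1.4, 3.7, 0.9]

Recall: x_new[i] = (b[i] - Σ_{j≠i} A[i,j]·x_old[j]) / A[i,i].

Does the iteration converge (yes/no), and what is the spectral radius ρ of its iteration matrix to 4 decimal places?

Diagonal D = diag(-6.6, -13, -11.2, -13.9); L, U strict lower/upper.
Jacobi T = -D⁻¹(L+U): T[2,1] = -(-0.7)/(-11.2) = -0.0625; T[2,2] = 0.
  T[0,:] = [+0.0000 +0.0455 -0.1515 +0.2576]
  T[1,:] = [+0.1692 +0.0000 -0.0231 +0.2615]
  T[2,:] = [-0.1607 -0.0625 +0.0000 +0.2321]
  T[3,:] = [+0.1511 -0.1079 +0.1942 +0.0000]
|eigenvalues of T|: 0.3705, 0.2052, 0.2052, 0.0167.
ρ(T) = max|λ| = 0.3705; 0.3705 < 1: convergent.

yes, ρ = 0.3705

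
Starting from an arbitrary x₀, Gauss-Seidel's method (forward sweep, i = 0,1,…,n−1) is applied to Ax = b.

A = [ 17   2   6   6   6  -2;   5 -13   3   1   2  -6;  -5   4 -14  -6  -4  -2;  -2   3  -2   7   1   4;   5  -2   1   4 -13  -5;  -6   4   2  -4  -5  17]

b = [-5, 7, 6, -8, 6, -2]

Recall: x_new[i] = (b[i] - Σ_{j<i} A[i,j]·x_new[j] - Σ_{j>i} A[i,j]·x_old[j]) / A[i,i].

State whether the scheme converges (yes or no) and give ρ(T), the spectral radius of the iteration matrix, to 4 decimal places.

yes, ρ = 0.8743

Diagonal D = diag(17, -13, -14, 7, -13, 17); L, U strict lower/upper.
Gauss-Seidel: T = -(D+L)⁻¹U, row 0 first, T[0,3] = -(6)/(17) = -0.3529; later rows by forward substitution.
  T[0,:] = [+0.0000 -0.1176 -0.3529 -0.3529 -0.3529 +0.1176]
  T[1,:] = [+0.0000 -0.0452 +0.0950 -0.0588 +0.0181 -0.4163]
  T[2,:] = [+0.0000 +0.0291 +0.1532 -0.3193 -0.1545 -0.3038]
  T[3,:] = [+0.0000 -0.0059 -0.0978 -0.1669 -0.2956 -0.4462]
  T[4,:] = [+0.0000 -0.0379 -0.1687 -0.2026 -0.2414 -0.4360]
  T[5,:] = [+0.0000 -0.0468 -0.2376 -0.1720 -0.2512 -0.0580]
|roots of det(T-λI)|: 0.8743, 0.3208, 0.1842, 0.0718, 0.0609, 0.0000.
ρ = 0.8743; 0.8743 < 1, so it converges for any x₀.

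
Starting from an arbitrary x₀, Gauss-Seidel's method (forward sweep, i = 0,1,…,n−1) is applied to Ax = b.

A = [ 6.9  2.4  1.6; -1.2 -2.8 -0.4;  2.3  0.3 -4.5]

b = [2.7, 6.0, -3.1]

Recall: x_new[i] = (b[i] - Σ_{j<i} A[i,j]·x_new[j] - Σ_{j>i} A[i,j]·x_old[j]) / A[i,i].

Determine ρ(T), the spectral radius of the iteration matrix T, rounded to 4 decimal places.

Split A = D + L + U, D = diag(6.9, -2.8, -4.5).
GS T = -(D+L)⁻¹U: row 0 first, T[0,2] = -(1.6)/(6.9) = -0.2319; later rows by forward substitution.
  T[0,:] = [+0.0000  -0.3478  -0.2319]
  T[1,:] = [+0.0000  +0.1491  -0.0435]
  T[2,:] = [+0.0000  -0.1678  -0.1214]
eigenvalue magnitudes: 0.1738, 0.1461, 0.0000.
ρ(T) = max|λ| = 0.1738; 0.1738 < 1: convergent.

0.1738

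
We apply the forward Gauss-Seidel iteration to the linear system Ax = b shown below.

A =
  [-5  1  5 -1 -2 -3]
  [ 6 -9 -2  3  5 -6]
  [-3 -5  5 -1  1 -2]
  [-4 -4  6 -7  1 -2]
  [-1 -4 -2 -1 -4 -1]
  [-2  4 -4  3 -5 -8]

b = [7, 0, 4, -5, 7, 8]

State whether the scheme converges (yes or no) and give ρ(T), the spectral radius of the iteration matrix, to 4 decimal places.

no, ρ = 1.3141

Diagonal D = diag(-5, -9, 5, -7, -4, -8); L, U strict lower/upper.
GS T = -(D+L)⁻¹U: row 0 first, T[0,5] = -(-3)/(-5) = -0.6000; later rows by forward substitution.
  T[0,:] = [+0.0000  +0.2000  +1.0000  -0.2000  -0.4000  -0.6000]
  T[1,:] = [+0.0000  +0.1333  +0.4444  +0.2000  +0.2889  -1.0667]
  T[2,:] = [+0.0000  +0.2533  +1.0444  +0.2800  -0.1511  -1.0267]
  T[3,:] = [+0.0000  +0.0267  +0.0698  +0.2400  +0.0768  -0.2133]
  T[4,:] = [+0.0000  -0.3167  -1.2341  -0.3500  -0.1325  +1.5333]
  T[5,:] = [+0.0000  +0.0979  +0.2475  +0.3187  +0.4316  -0.9083]
|λ(T)| sorted: 1.3141, 1.0631, 0.1781, 0.0451, 0.0071, 0.0000.
ρ = 1.3141; 1.3141 > 1 ⇒ diverges.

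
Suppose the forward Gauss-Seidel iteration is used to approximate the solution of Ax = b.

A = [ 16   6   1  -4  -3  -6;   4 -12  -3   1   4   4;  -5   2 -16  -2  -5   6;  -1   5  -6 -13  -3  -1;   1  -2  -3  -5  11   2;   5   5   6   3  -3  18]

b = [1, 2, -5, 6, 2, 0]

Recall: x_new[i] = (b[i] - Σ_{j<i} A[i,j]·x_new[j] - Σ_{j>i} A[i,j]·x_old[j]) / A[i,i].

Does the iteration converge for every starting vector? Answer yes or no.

yes

Split A = D + L + U, D = diag(16, -12, -16, -13, 11, 18).
Gauss-Seidel: T = -(D+L)⁻¹U, row 0 first, T[0,5] = -(-6)/(16) = +0.3750; later rows by forward substitution.
  T[0,:] = [+0.0000 -0.3750 -0.0625 +0.2500 +0.1875 +0.3750]
  T[1,:] = [+0.0000 -0.1250 -0.2708 +0.1667 +0.3958 +0.4583]
  T[2,:] = [+0.0000 +0.1016 -0.0143 -0.1823 -0.3216 +0.3151]
  T[3,:] = [+0.0000 -0.0661 -0.0927 +0.1290 +0.0555 -0.0749]
  T[4,:] = [+0.0000 +0.0090 -0.0896 +0.0165 -0.0076 -0.0807]
  T[5,:] = [+0.0000 +0.1176 +0.0979 -0.0737 -0.0653 -0.3375]
eigenvalue magnitudes: 0.5328, 0.2056, 0.2056, 0.2001, 0.0303, 0.0000.
ρ(T) = max|λ| = 0.5328; 0.5328 < 1 ⇒ converges.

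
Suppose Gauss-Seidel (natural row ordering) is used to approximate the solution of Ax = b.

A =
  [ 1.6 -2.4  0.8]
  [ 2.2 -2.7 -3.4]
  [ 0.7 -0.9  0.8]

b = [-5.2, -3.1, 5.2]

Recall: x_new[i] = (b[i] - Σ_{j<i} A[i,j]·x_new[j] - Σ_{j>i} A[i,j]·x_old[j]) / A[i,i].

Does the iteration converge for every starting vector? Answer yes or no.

Let D = diag(1.6, -2.7, 0.8); L, U the strict triangles.
T_GS = -(D+L)⁻¹U: row 0 first, T[0,1] = -(-2.4)/(1.6) = +1.5000; later rows by forward substitution.
  T[0,:] = [+0.0000  +1.5000  -0.5000]
  T[1,:] = [+0.0000  +1.2222  -1.6667]
  T[2,:] = [+0.0000  +0.0625  -1.4375]
|λ(T)| sorted: 1.3977, 1.1825, 0.0000.
ρ(T) = max|λ| = 1.3977; 1.3977 > 1, so it fails to converge.

no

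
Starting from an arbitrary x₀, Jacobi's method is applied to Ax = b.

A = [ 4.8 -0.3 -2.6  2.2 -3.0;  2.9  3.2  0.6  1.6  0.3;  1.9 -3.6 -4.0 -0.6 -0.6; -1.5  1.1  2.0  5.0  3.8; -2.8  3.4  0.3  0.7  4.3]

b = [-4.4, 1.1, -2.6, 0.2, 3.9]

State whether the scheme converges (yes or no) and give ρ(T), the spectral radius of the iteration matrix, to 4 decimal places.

Diagonal D = diag(4.8, 3.2, -4, 5, 4.3); L, U strict lower/upper.
Jacobi: T = -D⁻¹(L+U), T[2,1] = -(-3.6)/(-4) = -0.9000; T[2,2] = 0.
  T[0,:] = [+0.0000 +0.0625 +0.5417 -0.4583 +0.6250]
  T[1,:] = [-0.9062 +0.0000 -0.1875 -0.5000 -0.0938]
  T[2,:] = [+0.4750 -0.9000 +0.0000 -0.1500 -0.1500]
  T[3,:] = [+0.3000 -0.2200 -0.4000 +0.0000 -0.7600]
  T[4,:] = [+0.6512 -0.7907 -0.0698 -0.1628 +0.0000]
|λ(T)| sorted: 1.2562, 1.0280, 0.6211, 0.6211, 0.1551.
spectral radius ρ = 1.2562; 1.2562 > 1 ⇒ diverges.

no, ρ = 1.2562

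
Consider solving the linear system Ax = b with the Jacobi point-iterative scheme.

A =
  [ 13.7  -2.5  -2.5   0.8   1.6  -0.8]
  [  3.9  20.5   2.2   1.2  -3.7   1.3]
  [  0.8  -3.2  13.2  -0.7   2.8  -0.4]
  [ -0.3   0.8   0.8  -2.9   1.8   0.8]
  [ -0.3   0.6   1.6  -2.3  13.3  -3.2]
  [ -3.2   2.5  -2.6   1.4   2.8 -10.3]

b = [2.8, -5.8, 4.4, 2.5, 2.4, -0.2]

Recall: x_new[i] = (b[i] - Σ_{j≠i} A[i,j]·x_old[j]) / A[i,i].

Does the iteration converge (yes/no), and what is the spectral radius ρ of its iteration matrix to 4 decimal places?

Split A = D + L + U, D = diag(13.7, 20.5, 13.2, -2.9, 13.3, -10.3).
Jacobi: T = -D⁻¹(L+U), T[1,4] = -(-3.7)/(20.5) = +0.1805; T[1,1] = 0.
  T[0,:] = [+0.0000, +0.1825, +0.1825, -0.0584, -0.1168, +0.0584]
  T[1,:] = [-0.1902, +0.0000, -0.1073, -0.0585, +0.1805, -0.0634]
  T[2,:] = [-0.0606, +0.2424, +0.0000, +0.0530, -0.2121, +0.0303]
  T[3,:] = [-0.1034, +0.2759, +0.2759, +0.0000, +0.6207, +0.2759]
  T[4,:] = [+0.0226, -0.0451, -0.1203, +0.1729, +0.0000, +0.2406]
  T[5,:] = [-0.3107, +0.2427, -0.2524, +0.1359, +0.2718, +0.0000]
moduli |λ_i(T)| = 0.5642, 0.3789, 0.3550, 0.3550, 0.1488, 0.0045.
spectral radius ρ = 0.5642; 0.5642 < 1 ⇒ converges.

yes, ρ = 0.5642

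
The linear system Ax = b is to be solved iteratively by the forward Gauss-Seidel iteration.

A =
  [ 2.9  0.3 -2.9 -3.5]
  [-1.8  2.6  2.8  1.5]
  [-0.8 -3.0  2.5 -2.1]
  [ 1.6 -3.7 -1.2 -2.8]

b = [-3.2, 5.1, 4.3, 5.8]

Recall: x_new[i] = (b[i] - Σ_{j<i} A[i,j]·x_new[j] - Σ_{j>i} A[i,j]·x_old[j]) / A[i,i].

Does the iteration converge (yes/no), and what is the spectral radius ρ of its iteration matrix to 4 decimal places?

Write A = D+L+U with D = diag(2.9, 2.6, 2.5, -2.8).
T_GS = -(D+L)⁻¹U: row 0 first, T[0,1] = -(0.3)/(2.9) = -0.1034; later rows by forward substitution.
  T[0,:] = [+0.0000  -0.1034  +1.0000  +1.2069]
  T[1,:] = [+0.0000  -0.0716  -0.3846  +0.2586]
  T[2,:] = [+0.0000  -0.1190  -0.1415  +1.5366]
  T[3,:] = [+0.0000  +0.0865  +1.1403  -0.3106]
moduli |λ_i(T)| = 1.5957, 1.1023, 0.0304, 0.0000.
ρ = 1.5957; 1.5957 > 1 ⇒ diverges.

no, ρ = 1.5957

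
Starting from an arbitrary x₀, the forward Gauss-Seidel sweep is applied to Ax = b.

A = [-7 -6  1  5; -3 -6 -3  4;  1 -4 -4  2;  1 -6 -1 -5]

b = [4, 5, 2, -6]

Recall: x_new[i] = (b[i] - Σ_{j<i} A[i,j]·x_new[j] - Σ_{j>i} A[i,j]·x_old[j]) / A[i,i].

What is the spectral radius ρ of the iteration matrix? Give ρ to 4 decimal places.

A = D + L + U where D = diag(-7, -6, -4, -5).
T_GS = -(D+L)⁻¹U: row 0 first, T[0,3] = -(5)/(-7) = +0.7143; later rows by forward substitution.
  T[0,:] = [+0.0000  -0.8571  +0.1429  +0.7143]
  T[1,:] = [+0.0000  +0.4286  -0.5714  +0.3095]
  T[2,:] = [+0.0000  -0.6429  +0.6071  +0.3690]
  T[3,:] = [+0.0000  -0.5571  +0.5929  -0.3024]
|roots of det(T-λI)|: 1.1653, 0.3154, 0.1166, 0.0000.
spectral radius ρ = 1.1653; 1.1653 > 1, so it fails to converge.

1.1653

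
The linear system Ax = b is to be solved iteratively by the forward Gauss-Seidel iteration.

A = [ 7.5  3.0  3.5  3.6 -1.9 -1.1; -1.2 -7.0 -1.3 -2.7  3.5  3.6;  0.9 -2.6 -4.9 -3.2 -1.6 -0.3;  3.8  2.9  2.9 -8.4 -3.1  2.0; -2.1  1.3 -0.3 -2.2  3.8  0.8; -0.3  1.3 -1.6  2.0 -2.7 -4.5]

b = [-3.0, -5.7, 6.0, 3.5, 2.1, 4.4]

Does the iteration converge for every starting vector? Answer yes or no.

Write A = D+L+U with D = diag(7.5, -7, -4.9, -8.4, 3.8, -4.5).
T_GS = -(D+L)⁻¹U: row 0 first, T[0,4] = -(-1.9)/(7.5) = +0.2533; later rows by forward substitution.
  T[0,:] = [+0.0000, -0.4000, -0.4667, -0.4800, +0.2533, +0.1467]
  T[1,:] = [+0.0000, +0.0686, -0.1057, -0.3034, +0.4566, +0.4891]
  T[2,:] = [+0.0000, -0.1099, -0.0296, -0.5802, -0.5223, -0.2938]
  T[3,:] = [+0.0000, -0.1952, -0.2578, -0.5222, -0.2771, +0.3719]
  T[4,:] = [+0.0000, -0.3662, -0.3733, -0.5096, -0.2179, -0.1047]
  T[5,:] = [+0.0000, +0.2185, +0.1205, +0.2243, +0.3083, +0.4641]
eigenvalue magnitudes: 1.1574, 0.4968, 0.3196, 0.3196, 0.0043, 0.0000.
ρ(T) = max|λ| = 1.1574; 1.1574 > 1: divergent.

no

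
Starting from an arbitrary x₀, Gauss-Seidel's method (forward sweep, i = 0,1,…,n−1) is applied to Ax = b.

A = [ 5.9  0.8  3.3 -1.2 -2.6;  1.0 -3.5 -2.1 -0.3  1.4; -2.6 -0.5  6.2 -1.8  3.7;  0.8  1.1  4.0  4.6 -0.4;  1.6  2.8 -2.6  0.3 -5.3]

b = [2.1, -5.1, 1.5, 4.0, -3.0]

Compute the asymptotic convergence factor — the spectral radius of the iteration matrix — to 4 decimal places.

0.8631

Diagonal D = diag(5.9, -3.5, 6.2, 4.6, -5.3); L, U strict lower/upper.
GS T = -(D+L)⁻¹U: row 0 first, T[0,4] = -(-2.6)/(5.9) = +0.4407; later rows by forward substitution.
  T[0,:] = [+0.0000  -0.1356  -0.5593  +0.2034  +0.4407]
  T[1,:] = [+0.0000  -0.0387  -0.7598  -0.0276  +0.5259]
  T[2,:] = [+0.0000  -0.0600  -0.2958  +0.3734  -0.3696]
  T[3,:] = [+0.0000  +0.0850  +0.5362  -0.3535  +0.2059]
  T[4,:] = [+0.0000  -0.0272  -0.3948  -0.1564  +0.6038]
eigenvalue magnitudes: 0.8631, 0.7196, 0.0316, 0.0316, 0.0000.
ρ(T) = max|λ| = 0.8631; 0.8631 < 1 ⇒ converges.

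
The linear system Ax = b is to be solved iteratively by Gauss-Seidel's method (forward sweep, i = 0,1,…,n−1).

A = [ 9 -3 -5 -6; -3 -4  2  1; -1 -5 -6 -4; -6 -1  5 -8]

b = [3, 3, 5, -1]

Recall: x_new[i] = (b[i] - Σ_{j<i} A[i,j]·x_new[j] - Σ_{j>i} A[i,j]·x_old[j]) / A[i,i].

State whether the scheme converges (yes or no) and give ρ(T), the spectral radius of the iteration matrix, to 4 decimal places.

no, ρ = 1.1413

Split A = D + L + U, D = diag(9, -4, -6, -8).
GS T = -(D+L)⁻¹U: row 0 first, T[0,3] = -(-6)/(9) = +0.6667; later rows by forward substitution.
  T[0,:] = [+0.0000, +0.3333, +0.5556, +0.6667]
  T[1,:] = [+0.0000, -0.2500, +0.0833, -0.2500]
  T[2,:] = [+0.0000, +0.1528, -0.1620, -0.5694]
  T[3,:] = [+0.0000, -0.1233, -0.5284, -0.8247]
eigenvalue magnitudes: 1.1413, 0.3221, 0.2267, 0.0000.
ρ(T) = max|λ| = 1.1413; 1.1413 > 1, so it fails to converge.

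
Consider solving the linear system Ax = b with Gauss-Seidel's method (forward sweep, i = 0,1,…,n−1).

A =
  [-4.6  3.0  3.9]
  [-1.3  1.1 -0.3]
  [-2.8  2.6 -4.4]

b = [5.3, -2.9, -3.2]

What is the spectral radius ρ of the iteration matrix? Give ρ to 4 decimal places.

A = D + L + U where D = diag(-4.6, 1.1, -4.4).
Gauss-Seidel: T = -(D+L)⁻¹U, row 0 first, T[0,1] = -(3)/(-4.6) = +0.6522; later rows by forward substitution.
  T[0,:] = [+0.0000 +0.6522 +0.8478]
  T[1,:] = [+0.0000 +0.7708 +1.2747]
  T[2,:] = [+0.0000 +0.0404 +0.2137]
|roots of det(T-λI)|: 0.8515, 0.1329, 0.0000.
spectral radius ρ = 0.8515; 0.8515 < 1: convergent.

0.8515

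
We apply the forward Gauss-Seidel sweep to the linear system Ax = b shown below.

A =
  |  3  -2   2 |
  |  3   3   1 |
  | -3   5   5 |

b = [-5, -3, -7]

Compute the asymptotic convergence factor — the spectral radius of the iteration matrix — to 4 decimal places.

Write A = D+L+U with D = diag(3, 3, 5).
T_GS = -(D+L)⁻¹U: row 0 first, T[0,1] = -(-2)/(3) = +0.6667; later rows by forward substitution.
  T[0,:] = [+0.0000  +0.6667  -0.6667]
  T[1,:] = [+0.0000  -0.6667  +0.3333]
  T[2,:] = [+0.0000  +1.0667  -0.7333]
|eigenvalues of T|: 1.2972, 0.1028, 0.0000.
ρ = 1.2972; 1.2972 > 1, so it fails to converge.

1.2972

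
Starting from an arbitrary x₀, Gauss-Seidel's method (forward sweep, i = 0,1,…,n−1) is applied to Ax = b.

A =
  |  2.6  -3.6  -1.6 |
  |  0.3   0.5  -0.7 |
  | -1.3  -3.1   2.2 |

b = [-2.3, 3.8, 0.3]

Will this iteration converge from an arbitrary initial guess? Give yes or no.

Let D = diag(2.6, 0.5, 2.2); L, U the strict triangles.
T_GS = -(D+L)⁻¹U: row 0 first, T[0,2] = -(-1.6)/(2.6) = +0.6154; later rows by forward substitution.
  T[0,:] = [+0.0000 +1.3846 +0.6154]
  T[1,:] = [+0.0000 -0.8308 +1.0308]
  T[2,:] = [+0.0000 -0.3524 +1.8161]
|λ(T)| sorted: 1.6709, 0.6855, 0.0000.
ρ = 1.6709; 1.6709 > 1 ⇒ diverges.

no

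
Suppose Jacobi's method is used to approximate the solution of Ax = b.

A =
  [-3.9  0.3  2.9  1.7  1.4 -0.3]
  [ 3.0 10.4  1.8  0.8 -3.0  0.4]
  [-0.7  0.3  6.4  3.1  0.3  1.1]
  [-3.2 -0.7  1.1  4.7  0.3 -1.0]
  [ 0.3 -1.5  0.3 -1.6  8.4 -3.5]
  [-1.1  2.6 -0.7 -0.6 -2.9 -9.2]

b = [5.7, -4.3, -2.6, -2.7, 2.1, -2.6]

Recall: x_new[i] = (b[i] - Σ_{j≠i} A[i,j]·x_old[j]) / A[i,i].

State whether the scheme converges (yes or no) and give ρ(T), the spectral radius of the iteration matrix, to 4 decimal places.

Split A = D + L + U, D = diag(-3.9, 10.4, 6.4, 4.7, 8.4, -9.2).
T_J = -D⁻¹(L+U): T[3,2] = -(1.1)/(4.7) = -0.2340; T[3,3] = 0.
  T[0,:] = [+0.0000  +0.0769  +0.7436  +0.4359  +0.3590  -0.0769]
  T[1,:] = [-0.2885  +0.0000  -0.1731  -0.0769  +0.2885  -0.0385]
  T[2,:] = [+0.1094  -0.0469  +0.0000  -0.4844  -0.0469  -0.1719]
  T[3,:] = [+0.6809  +0.1489  -0.2340  +0.0000  -0.0638  +0.2128]
  T[4,:] = [-0.0357  +0.1786  -0.0357  +0.1905  +0.0000  +0.4167]
  T[5,:] = [-0.1196  +0.2826  -0.0761  -0.0652  -0.3152  +0.0000]
|eigenvalues of T|: 0.8543, 0.4704, 0.4704, 0.4198, 0.3912, 0.3912.
ρ = 0.8543; 0.8543 < 1 ⇒ converges.

yes, ρ = 0.8543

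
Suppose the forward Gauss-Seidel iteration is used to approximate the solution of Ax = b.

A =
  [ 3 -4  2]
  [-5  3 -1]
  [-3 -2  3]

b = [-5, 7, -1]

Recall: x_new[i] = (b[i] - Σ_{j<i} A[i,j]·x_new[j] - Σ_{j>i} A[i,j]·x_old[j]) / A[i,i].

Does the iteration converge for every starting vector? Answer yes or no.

Write A = D+L+U with D = diag(3, 3, 3).
GS T = -(D+L)⁻¹U: row 0 first, T[0,1] = -(-4)/(3) = +1.3333; later rows by forward substitution.
  T[0,:] = [+0.0000 +1.3333 -0.6667]
  T[1,:] = [+0.0000 +2.2222 -0.7778]
  T[2,:] = [+0.0000 +2.8148 -1.1852]
|roots of det(T-λI)|: 1.3631, 0.3261, 0.0000.
ρ = 1.3631; 1.3631 > 1, so it fails to converge.

no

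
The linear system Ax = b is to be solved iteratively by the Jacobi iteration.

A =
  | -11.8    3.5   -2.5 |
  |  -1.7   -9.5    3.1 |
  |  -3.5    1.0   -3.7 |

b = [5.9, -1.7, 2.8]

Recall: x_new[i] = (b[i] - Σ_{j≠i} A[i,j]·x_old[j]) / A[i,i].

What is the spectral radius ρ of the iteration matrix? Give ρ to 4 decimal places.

Diagonal D = diag(-11.8, -9.5, -3.7); L, U strict lower/upper.
Jacobi: T = -D⁻¹(L+U), T[2,0] = -(-3.5)/(-3.7) = -0.9459; T[2,2] = 0.
  T[0,:] = [+0.0000 +0.2966 -0.2119]
  T[1,:] = [-0.1789 +0.0000 +0.3263]
  T[2,:] = [-0.9459 +0.2703 +0.0000]
|eigenvalues of T|: 0.6077, 0.3658, 0.3658.
ρ(T) = max|λ| = 0.6077; 0.6077 < 1, so it converges for any x₀.

0.6077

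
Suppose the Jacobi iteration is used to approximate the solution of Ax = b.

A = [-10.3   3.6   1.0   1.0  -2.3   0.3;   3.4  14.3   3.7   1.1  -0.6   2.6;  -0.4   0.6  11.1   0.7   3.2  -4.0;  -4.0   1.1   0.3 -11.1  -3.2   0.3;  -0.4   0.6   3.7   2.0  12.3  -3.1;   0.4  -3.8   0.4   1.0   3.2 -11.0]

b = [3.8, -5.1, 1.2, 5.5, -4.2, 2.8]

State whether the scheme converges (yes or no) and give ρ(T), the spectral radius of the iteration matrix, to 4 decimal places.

yes, ρ = 0.5193

A = D + L + U where D = diag(-10.3, 14.3, 11.1, -11.1, 12.3, -11).
Jacobi: T = -D⁻¹(L+U), T[5,3] = -(1)/(-11) = +0.0909; T[5,5] = 0.
  T[0,:] = [+0.0000 +0.3495 +0.0971 +0.0971 -0.2233 +0.0291]
  T[1,:] = [-0.2378 +0.0000 -0.2587 -0.0769 +0.0420 -0.1818]
  T[2,:] = [+0.0360 -0.0541 +0.0000 -0.0631 -0.2883 +0.3604]
  T[3,:] = [-0.3604 +0.0991 +0.0270 +0.0000 -0.2883 +0.0270]
  T[4,:] = [+0.0325 -0.0488 -0.3008 -0.1626 +0.0000 +0.2520]
  T[5,:] = [+0.0364 -0.3455 +0.0364 +0.0909 +0.2909 +0.0000]
|λ(T)| sorted: 0.5193, 0.3897, 0.2671, 0.2671, 0.2096, 0.1044.
ρ = 0.5193; 0.5193 < 1: convergent.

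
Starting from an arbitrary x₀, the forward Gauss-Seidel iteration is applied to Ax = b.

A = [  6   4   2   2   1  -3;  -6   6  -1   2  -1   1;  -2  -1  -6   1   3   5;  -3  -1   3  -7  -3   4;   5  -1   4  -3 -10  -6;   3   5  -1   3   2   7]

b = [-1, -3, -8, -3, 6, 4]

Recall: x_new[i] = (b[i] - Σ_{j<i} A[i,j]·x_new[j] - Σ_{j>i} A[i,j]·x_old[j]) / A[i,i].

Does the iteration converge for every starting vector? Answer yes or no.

Write A = D+L+U with D = diag(6, 6, -6, -7, -10, 7).
Gauss-Seidel: T = -(D+L)⁻¹U, row 0 first, T[0,5] = -(-3)/(6) = +0.5000; later rows by forward substitution.
  T[0,:] = [+0.0000, -0.6667, -0.3333, -0.3333, -0.1667, +0.5000]
  T[1,:] = [+0.0000, -0.6667, -0.1667, -0.6667, +0.0000, +0.3333]
  T[2,:] = [+0.0000, +0.3333, +0.1389, +0.3889, +0.5556, +0.6111]
  T[3,:] = [+0.0000, +0.5238, +0.2262, +0.4048, -0.1190, +0.5714]
  T[4,:] = [+0.0000, -0.2905, -0.1623, -0.0659, +0.1746, -0.3103]
  T[5,:] = [+0.0000, +0.6680, +0.2312, +0.5200, +0.1519, -0.5213]
|eigenvalues of T|: 1.1575, 0.3537, 0.3537, 0.3347, 0.0421, 0.0000.
ρ = 1.1575; 1.1575 > 1, so it fails to converge.

no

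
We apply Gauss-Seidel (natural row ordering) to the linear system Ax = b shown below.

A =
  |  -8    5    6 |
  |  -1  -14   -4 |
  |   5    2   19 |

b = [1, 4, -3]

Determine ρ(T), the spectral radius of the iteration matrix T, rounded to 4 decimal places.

Diagonal D = diag(-8, -14, 19); L, U strict lower/upper.
T_GS = -(D+L)⁻¹U: row 0 first, T[0,2] = -(6)/(-8) = +0.7500; later rows by forward substitution.
  T[0,:] = [+0.0000  +0.6250  +0.7500]
  T[1,:] = [+0.0000  -0.0446  -0.3393]
  T[2,:] = [+0.0000  -0.1598  -0.1617]
|roots of det(T-λI)|: 0.3432, 0.1369, 0.0000.
ρ = 0.3432; 0.3432 < 1 ⇒ converges.

0.3432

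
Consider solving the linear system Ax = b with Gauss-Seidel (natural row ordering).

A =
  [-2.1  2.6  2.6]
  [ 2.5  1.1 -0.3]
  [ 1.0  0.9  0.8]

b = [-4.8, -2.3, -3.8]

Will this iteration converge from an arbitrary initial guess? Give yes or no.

Let D = diag(-2.1, 1.1, 0.8); L, U the strict triangles.
T_GS = -(D+L)⁻¹U: row 0 first, T[0,2] = -(2.6)/(-2.1) = +1.2381; later rows by forward substitution.
  T[0,:] = [+0.0000  +1.2381  +1.2381]
  T[1,:] = [+0.0000  -2.8139  -2.5411]
  T[2,:] = [+0.0000  +1.6180  +1.3111]
eigenvalue magnitudes: 1.1288, 0.3739, 0.0000.
ρ(T) = max|λ| = 1.1288; 1.1288 > 1: divergent.

no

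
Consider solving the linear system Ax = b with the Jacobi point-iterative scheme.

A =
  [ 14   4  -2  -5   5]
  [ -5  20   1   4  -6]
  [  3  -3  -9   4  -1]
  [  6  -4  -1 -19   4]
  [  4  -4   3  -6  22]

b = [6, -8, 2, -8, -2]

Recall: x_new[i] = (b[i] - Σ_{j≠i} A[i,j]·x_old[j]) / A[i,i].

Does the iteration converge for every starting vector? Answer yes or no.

yes

Split A = D + L + U, D = diag(14, 20, -9, -19, 22).
Jacobi: T = -D⁻¹(L+U), T[2,4] = -(-1)/(-9) = -0.1111; T[2,2] = 0.
  T[0,:] = [+0.0000, -0.2857, +0.1429, +0.3571, -0.3571]
  T[1,:] = [+0.2500, +0.0000, -0.0500, -0.2000, +0.3000]
  T[2,:] = [+0.3333, -0.3333, +0.0000, +0.4444, -0.1111]
  T[3,:] = [+0.3158, -0.2105, -0.0526, +0.0000, +0.2105]
  T[4,:] = [-0.1818, +0.1818, -0.1364, +0.2727, +0.0000]
|roots of det(T-λI)|: 0.6178, 0.4883, 0.1214, 0.1214, 0.0653.
ρ = 0.6178; 0.6178 < 1: convergent.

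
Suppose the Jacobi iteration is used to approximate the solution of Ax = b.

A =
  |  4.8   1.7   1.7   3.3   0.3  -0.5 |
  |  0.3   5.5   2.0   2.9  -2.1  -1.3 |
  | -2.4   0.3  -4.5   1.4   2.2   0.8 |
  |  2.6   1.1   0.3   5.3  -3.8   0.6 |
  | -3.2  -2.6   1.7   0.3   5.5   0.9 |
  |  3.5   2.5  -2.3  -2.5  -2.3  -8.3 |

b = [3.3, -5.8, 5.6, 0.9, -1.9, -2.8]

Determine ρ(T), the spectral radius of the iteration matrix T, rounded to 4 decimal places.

1.1979

Split A = D + L + U, D = diag(4.8, 5.5, -4.5, 5.3, 5.5, -8.3).
Jacobi: T = -D⁻¹(L+U), T[4,1] = -(-2.6)/(5.5) = +0.4727; T[4,4] = 0.
  T[0,:] = [+0.0000, -0.3542, -0.3542, -0.6875, -0.0625, +0.1042]
  T[1,:] = [-0.0545, +0.0000, -0.3636, -0.5273, +0.3818, +0.2364]
  T[2,:] = [-0.5333, +0.0667, +0.0000, +0.3111, +0.4889, +0.1778]
  T[3,:] = [-0.4906, -0.2075, -0.0566, +0.0000, +0.7170, -0.1132]
  T[4,:] = [+0.5818, +0.4727, -0.3091, -0.0545, +0.0000, -0.1636]
  T[5,:] = [+0.4217, +0.3012, -0.2771, -0.3012, -0.2771, +0.0000]
|eigenvalues of T|: 1.1979, 0.8545, 0.8545, 0.2552, 0.1334, 0.1334.
ρ(T) = max|λ| = 1.1979; 1.1979 > 1: divergent.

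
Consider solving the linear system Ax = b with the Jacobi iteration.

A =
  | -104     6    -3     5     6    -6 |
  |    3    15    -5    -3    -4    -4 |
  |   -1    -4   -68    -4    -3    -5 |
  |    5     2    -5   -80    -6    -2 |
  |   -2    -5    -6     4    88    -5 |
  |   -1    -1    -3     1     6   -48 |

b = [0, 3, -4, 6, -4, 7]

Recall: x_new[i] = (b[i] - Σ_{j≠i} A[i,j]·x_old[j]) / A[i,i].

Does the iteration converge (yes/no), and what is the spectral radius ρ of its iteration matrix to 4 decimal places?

yes, ρ = 0.1647

A = D + L + U where D = diag(-104, 15, -68, -80, 88, -48).
Jacobi T = -D⁻¹(L+U): T[0,2] = -(-3)/(-104) = -0.0288; T[0,0] = 0.
  T[0,:] = [+0.0000 +0.0577 -0.0288 +0.0481 +0.0577 -0.0577]
  T[1,:] = [-0.2000 +0.0000 +0.3333 +0.2000 +0.2667 +0.2667]
  T[2,:] = [-0.0147 -0.0588 +0.0000 -0.0588 -0.0441 -0.0735]
  T[3,:] = [+0.0625 +0.0250 -0.0625 +0.0000 -0.0750 -0.0250]
  T[4,:] = [+0.0227 +0.0568 +0.0682 -0.0455 +0.0000 +0.0568]
  T[5,:] = [-0.0208 -0.0208 -0.0625 +0.0208 +0.1250 +0.0000]
|λ(T)| sorted: 0.1647, 0.1158, 0.1158, 0.0992, 0.0992, 0.0270.
ρ = 0.1647; 0.1647 < 1, so it converges for any x₀.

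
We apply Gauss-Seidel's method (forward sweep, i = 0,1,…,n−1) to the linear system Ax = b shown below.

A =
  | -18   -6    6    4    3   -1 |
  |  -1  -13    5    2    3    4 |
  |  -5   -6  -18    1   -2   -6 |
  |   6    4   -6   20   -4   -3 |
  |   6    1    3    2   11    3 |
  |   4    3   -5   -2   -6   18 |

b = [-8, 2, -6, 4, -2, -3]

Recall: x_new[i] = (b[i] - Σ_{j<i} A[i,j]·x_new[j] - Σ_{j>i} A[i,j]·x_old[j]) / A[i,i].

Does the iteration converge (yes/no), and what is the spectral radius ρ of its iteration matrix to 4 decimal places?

yes, ρ = 0.8261

Let D = diag(-18, -13, -18, 20, 11, 18); L, U the strict triangles.
Gauss-Seidel: T = -(D+L)⁻¹U, row 0 first, T[0,5] = -(-1)/(-18) = -0.0556; later rows by forward substitution.
  T[0,:] = [+0.0000 -0.3333 +0.3333 +0.2222 +0.1667 -0.0556]
  T[1,:] = [+0.0000 +0.0256 +0.3590 +0.1368 +0.2179 +0.3120]
  T[2,:] = [+0.0000 +0.0840 -0.2123 -0.0518 -0.2301 -0.4219]
  T[3,:] = [+0.0000 +0.1201 -0.2355 -0.1095 +0.0374 -0.0223]
  T[4,:] = [+0.0000 +0.1347 -0.1138 -0.0996 -0.0548 -0.1517]
  T[5,:] = [+0.0000 +0.1514 -0.2569 -0.1319 -0.1514 -0.2099]
|λ(T)| sorted: 0.8261, 0.1465, 0.1048, 0.1048, 0.0650, 0.0000.
ρ(T) = max|λ| = 0.8261; 0.8261 < 1: convergent.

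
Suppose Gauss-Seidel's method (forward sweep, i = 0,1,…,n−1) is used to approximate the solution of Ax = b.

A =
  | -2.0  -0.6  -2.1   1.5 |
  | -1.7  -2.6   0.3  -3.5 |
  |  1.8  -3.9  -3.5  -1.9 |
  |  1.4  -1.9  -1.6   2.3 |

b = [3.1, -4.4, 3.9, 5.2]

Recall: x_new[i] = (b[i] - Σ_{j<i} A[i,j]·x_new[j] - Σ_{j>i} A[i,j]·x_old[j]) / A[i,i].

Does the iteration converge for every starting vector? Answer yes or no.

no

Let D = diag(-2, -2.6, -3.5, 2.3); L, U the strict triangles.
Gauss-Seidel: T = -(D+L)⁻¹U, row 0 first, T[0,3] = -(1.5)/(-2) = +0.7500; later rows by forward substitution.
  T[0,:] = [+0.0000, -0.3000, -1.0500, +0.7500]
  T[1,:] = [+0.0000, +0.1962, +0.8019, -1.8365]
  T[2,:] = [+0.0000, -0.3729, -1.4336, +1.8893]
  T[3,:] = [+0.0000, +0.0853, +0.3043, -0.6594]
moduli |λ_i(T)| = 1.6491, 0.2155, 0.0322, 0.0000.
ρ = 1.6491; 1.6491 > 1, so it fails to converge.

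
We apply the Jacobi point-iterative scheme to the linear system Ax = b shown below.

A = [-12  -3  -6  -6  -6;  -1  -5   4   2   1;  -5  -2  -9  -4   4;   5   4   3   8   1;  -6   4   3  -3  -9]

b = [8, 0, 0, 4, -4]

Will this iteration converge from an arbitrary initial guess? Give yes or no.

Diagonal D = diag(-12, -5, -9, 8, -9); L, U strict lower/upper.
T_J = -D⁻¹(L+U): T[3,4] = -(1)/(8) = -0.1250; T[3,3] = 0.
  T[0,:] = [+0.0000  -0.2500  -0.5000  -0.5000  -0.5000]
  T[1,:] = [-0.2000  +0.0000  +0.8000  +0.4000  +0.2000]
  T[2,:] = [-0.5556  -0.2222  +0.0000  -0.4444  +0.4444]
  T[3,:] = [-0.6250  -0.5000  -0.3750  +0.0000  -0.1250]
  T[4,:] = [-0.6667  +0.4444  +0.3333  -0.3333  +0.0000]
moduli |λ_i(T)| = 1.1617, 0.8953, 0.6246, 0.6246, 0.4482.
spectral radius ρ = 1.1617; 1.1617 > 1 ⇒ diverges.

no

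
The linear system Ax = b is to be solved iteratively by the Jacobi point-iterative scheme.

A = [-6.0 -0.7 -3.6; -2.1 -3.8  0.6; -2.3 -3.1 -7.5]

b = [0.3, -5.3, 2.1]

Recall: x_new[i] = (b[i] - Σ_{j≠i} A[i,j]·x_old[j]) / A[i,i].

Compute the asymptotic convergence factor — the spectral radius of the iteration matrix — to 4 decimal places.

Let D = diag(-6, -3.8, -7.5); L, U the strict triangles.
Jacobi T = -D⁻¹(L+U): T[1,2] = -(0.6)/(-3.8) = +0.1579; T[1,1] = 0.
  T[0,:] = [+0.0000 -0.1167 -0.6000]
  T[1,:] = [-0.5526 +0.0000 +0.1579]
  T[2,:] = [-0.3067 -0.4133 +0.0000]
|λ(T)| sorted: 0.6268, 0.4579, 0.4579.
ρ = 0.6268; 0.6268 < 1, so it converges for any x₀.

0.6268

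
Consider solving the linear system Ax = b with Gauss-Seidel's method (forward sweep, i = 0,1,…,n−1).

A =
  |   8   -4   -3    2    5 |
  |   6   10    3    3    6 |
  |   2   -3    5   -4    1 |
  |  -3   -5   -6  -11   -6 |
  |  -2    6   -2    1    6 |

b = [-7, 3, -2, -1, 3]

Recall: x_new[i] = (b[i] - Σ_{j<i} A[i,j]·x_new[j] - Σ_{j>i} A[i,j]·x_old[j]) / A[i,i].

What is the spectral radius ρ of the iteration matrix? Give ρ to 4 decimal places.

1.1367

Diagonal D = diag(8, 10, 5, -11, 6); L, U strict lower/upper.
Gauss-Seidel: T = -(D+L)⁻¹U, row 0 first, T[0,2] = -(-3)/(8) = +0.3750; later rows by forward substitution.
  T[0,:] = [+0.0000 +0.5000 +0.3750 -0.2500 -0.6250]
  T[1,:] = [+0.0000 -0.3000 -0.5250 -0.1500 -0.2250]
  T[2,:] = [+0.0000 -0.3800 -0.4650 +0.8100 -0.0850]
  T[3,:] = [+0.0000 +0.2073 +0.3900 -0.3055 -0.2264]
  T[4,:] = [+0.0000 +0.3055 +0.4300 +0.3876 +0.0261]
|λ(T)| sorted: 1.1367, 0.4024, 0.4024, 0.1185, 0.0000.
ρ = 1.1367; 1.1367 > 1 ⇒ diverges.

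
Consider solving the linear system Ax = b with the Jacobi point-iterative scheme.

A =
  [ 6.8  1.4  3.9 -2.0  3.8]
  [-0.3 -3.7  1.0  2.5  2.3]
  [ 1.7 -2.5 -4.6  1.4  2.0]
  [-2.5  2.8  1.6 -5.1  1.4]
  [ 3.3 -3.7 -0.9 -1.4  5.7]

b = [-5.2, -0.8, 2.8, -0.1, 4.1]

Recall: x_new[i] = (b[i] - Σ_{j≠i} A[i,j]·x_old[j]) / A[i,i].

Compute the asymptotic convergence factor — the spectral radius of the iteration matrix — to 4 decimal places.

Let D = diag(6.8, -3.7, -4.6, -5.1, 5.7); L, U the strict triangles.
T_J = -D⁻¹(L+U): T[4,0] = -(3.3)/(5.7) = -0.5789; T[4,4] = 0.
  T[0,:] = [+0.0000 -0.2059 -0.5735 +0.2941 -0.5588]
  T[1,:] = [-0.0811 +0.0000 +0.2703 +0.6757 +0.6216]
  T[2,:] = [+0.3696 -0.5435 +0.0000 +0.3043 +0.4348]
  T[3,:] = [-0.4902 +0.5490 +0.3137 +0.0000 +0.2745]
  T[4,:] = [-0.5789 +0.6491 +0.1579 +0.2456 +0.0000]
moduli |λ_i(T)| = 1.1691, 0.6412, 0.6412, 0.1023, 0.0032.
ρ = 1.1691; 1.1691 > 1, so it fails to converge.

1.1691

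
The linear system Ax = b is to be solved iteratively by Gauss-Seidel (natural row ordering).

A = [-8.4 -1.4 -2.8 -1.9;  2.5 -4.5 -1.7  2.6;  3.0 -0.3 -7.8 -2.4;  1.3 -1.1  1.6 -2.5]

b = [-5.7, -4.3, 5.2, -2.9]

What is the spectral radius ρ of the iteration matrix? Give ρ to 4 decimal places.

0.5821

A = D + L + U where D = diag(-8.4, -4.5, -7.8, -2.5).
Gauss-Seidel: T = -(D+L)⁻¹U, row 0 first, T[0,3] = -(-1.9)/(-8.4) = -0.2262; later rows by forward substitution.
  T[0,:] = [+0.0000, -0.1667, -0.3333, -0.2262]
  T[1,:] = [+0.0000, -0.0926, -0.5630, +0.4521]
  T[2,:] = [+0.0000, -0.0605, -0.1066, -0.4121]
  T[3,:] = [+0.0000, -0.0847, +0.0062, -0.5803]
|roots of det(T-λI)|: 0.5821, 0.1316, 0.1316, 0.0000.
ρ = 0.5821; 0.5821 < 1: convergent.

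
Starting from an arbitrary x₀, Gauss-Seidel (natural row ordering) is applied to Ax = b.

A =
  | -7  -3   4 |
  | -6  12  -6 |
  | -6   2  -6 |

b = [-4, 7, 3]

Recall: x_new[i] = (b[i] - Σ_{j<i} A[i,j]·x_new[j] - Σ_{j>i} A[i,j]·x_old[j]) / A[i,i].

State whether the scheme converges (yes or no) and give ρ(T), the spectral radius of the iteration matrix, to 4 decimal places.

yes, ρ = 0.7938

Let D = diag(-7, 12, -6); L, U the strict triangles.
T_GS = -(D+L)⁻¹U: row 0 first, T[0,1] = -(-3)/(-7) = -0.4286; later rows by forward substitution.
  T[0,:] = [+0.0000  -0.4286  +0.5714]
  T[1,:] = [+0.0000  -0.2143  +0.7857]
  T[2,:] = [+0.0000  +0.3571  -0.3095]
|λ(T)| sorted: 0.7938, 0.2700, 0.0000.
ρ = 0.7938; 0.7938 < 1 ⇒ converges.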